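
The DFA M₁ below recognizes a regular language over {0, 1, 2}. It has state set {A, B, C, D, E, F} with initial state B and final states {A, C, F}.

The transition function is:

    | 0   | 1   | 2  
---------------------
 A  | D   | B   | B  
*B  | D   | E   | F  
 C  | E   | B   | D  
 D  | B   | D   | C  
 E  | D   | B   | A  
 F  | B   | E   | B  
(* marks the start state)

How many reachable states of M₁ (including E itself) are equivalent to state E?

3

Every state is reachable, so we keep all 6.
Initial partition by acceptance: {A,C,F} | {B,D,E}.
The partition is now stable with 2 blocks: {A,C,F} | {B,D,E}.
The equivalence class containing E is {B,D,E}, of size 3.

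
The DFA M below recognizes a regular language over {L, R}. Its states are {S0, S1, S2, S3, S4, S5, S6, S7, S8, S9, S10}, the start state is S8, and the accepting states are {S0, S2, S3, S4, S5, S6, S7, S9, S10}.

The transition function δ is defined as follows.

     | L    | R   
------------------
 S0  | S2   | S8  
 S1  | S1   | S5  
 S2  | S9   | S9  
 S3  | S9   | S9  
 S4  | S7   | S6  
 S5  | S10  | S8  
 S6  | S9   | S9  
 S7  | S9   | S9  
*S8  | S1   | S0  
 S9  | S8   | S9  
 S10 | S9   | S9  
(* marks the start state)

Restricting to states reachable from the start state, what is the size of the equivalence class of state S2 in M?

2

States {S3,S4,S6,S7} cannot be reached from the start state, so discard them.
Start with accepting vs non-accepting: {S0,S2,S5,S9,S10} | {S1,S8}.
Split {S0,S2,S5,S9,S10} by δ(·,L) → {S0,S2,S5,S10} and {S9}.
Split {S0,S2,S5,S10} by δ(·,L) → {S0,S5} and {S2,S10}.
The partition is now stable with 4 blocks: {S0,S5} | {S1,S8} | {S9} | {S2,S10}.
State S2 belongs to the block {S2,S10}, which has 2 states.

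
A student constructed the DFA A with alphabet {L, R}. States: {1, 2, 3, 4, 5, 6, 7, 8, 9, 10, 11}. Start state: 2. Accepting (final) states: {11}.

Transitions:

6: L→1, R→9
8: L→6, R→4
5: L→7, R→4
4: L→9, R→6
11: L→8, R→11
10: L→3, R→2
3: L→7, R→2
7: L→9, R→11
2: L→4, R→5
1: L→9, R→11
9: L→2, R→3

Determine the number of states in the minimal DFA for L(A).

Reachable states from the start: {1,2,3,4,5,6,7,8,9,11}. Unreachable: {10} — drop them.
P0 = {11} | {1,2,3,4,5,6,7,8,9}.
On input R, block {1,2,3,4,5,6,7,8,9} splits into {2,3,4,5,6,8,9} and {1,7}.
On input L, block {2,3,4,5,6,8,9} splits into {2,4,8,9} and {3,5,6}.
Refine {2,4,8,9} on symbol L: members go to different blocks, giving {2,4,9} and {8}.
No further refinement is possible. Final partition (5 blocks): {11} | {2,4,9} | {1,7} | {3,5,6} | {8}.

5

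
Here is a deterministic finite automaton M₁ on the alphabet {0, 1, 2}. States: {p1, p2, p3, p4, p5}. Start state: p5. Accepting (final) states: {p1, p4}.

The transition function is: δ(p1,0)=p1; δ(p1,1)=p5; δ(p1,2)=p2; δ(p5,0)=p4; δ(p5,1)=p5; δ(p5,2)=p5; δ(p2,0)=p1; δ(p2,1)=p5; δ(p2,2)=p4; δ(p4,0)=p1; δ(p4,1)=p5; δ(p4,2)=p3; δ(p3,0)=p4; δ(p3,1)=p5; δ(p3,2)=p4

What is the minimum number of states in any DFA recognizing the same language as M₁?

3

P0 = {p1,p4} | {p2,p3,p5}.
On input 2, block {p2,p3,p5} splits into {p2,p3} and {p5}.
The partition is now stable with 3 blocks: {p1,p4} | {p2,p3} | {p5}.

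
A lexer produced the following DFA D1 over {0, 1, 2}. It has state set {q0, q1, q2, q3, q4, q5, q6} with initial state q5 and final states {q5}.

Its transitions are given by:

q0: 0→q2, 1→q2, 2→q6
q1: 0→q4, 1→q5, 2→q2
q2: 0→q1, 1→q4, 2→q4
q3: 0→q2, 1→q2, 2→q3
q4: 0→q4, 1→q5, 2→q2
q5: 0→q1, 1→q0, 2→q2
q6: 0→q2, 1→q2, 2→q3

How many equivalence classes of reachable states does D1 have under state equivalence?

Start with accepting vs non-accepting: {q5} | {q0,q1,q2,q3,q4,q6}.
Split {q0,q1,q2,q3,q4,q6} by δ(·,1) → {q0,q2,q3,q6} and {q1,q4}.
On input 0, block {q0,q2,q3,q6} splits into {q0,q3,q6} and {q2}.
The partition is now stable with 4 blocks: {q5} | {q0,q3,q6} | {q1,q4} | {q2}.

4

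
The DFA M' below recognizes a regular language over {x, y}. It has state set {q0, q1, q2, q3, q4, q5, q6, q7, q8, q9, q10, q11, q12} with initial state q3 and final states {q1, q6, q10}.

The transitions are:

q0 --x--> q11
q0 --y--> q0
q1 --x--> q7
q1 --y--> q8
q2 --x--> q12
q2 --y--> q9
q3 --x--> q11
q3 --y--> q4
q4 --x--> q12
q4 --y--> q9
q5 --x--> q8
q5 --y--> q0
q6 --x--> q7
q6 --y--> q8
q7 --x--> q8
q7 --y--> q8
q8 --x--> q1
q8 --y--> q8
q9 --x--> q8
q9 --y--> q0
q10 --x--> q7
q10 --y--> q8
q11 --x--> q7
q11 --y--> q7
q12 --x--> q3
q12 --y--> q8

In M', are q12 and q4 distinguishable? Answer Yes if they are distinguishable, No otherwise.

Yes

States {q2,q5,q6,q10} cannot be reached from the start state, so discard them.
Start with accepting vs non-accepting: {q1} | {q0,q3,q4,q7,q8,q9,q11,q12}.
Split {q0,q3,q4,q7,q8,q9,q11,q12} by δ(·,x) → {q0,q3,q4,q7,q9,q11,q12} and {q8}.
On input x, block {q0,q3,q4,q7,q9,q11,q12} splits into {q0,q3,q4,q11,q12} and {q7,q9}.
Split {q0,q3,q4,q11,q12} by δ(·,x) → {q0,q3,q4,q12} and {q11}.
Split {q0,q3,q4,q12} by δ(·,x) → {q0,q3} and {q4,q12}.
Split {q0,q3} by δ(·,y) → {q0} and {q3}.
On input y, block {q7,q9} splits into {q7} and {q9}.
On input x, block {q4,q12} splits into {q4} and {q12}.
No further refinement is possible. Final partition (9 blocks): {q1} | {q0} | {q8} | {q7} | {q11} | {q4} | {q3} | {q9} | {q12}.
q12 and q4 end up in different blocks, so they are distinguishable. For instance, the string 'yx' is accepted from only q12.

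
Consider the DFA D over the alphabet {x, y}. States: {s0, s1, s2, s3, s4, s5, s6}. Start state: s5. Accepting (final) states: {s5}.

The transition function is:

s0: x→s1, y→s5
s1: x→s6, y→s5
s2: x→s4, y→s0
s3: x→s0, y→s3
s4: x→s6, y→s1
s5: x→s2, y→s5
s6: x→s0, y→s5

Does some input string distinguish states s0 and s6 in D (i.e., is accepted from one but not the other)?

No

States {s3} cannot be reached from the start state, so discard them.
Start with accepting vs non-accepting: {s5} | {s0,s1,s2,s4,s6}.
On input y, block {s0,s1,s2,s4,s6} splits into {s0,s1,s6} and {s2,s4}.
On input x, block {s2,s4} splits into {s2} and {s4}.
No further refinement is possible. Final partition (4 blocks): {s5} | {s0,s1,s6} | {s2} | {s4}.
s0 and s6 lie in the same block of the stable partition, so they are equivalent — no string distinguishes them.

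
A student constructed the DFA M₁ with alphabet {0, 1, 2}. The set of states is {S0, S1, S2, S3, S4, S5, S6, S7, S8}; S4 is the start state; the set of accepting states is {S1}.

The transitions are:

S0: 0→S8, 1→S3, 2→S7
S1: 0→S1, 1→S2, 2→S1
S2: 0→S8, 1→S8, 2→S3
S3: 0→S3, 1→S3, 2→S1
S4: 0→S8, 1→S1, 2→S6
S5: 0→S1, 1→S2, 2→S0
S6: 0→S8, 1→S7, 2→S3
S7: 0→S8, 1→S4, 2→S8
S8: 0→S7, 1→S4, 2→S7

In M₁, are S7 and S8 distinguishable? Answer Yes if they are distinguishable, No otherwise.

Reachable states from the start: {S1,S2,S3,S4,S6,S7,S8}. Unreachable: {S0,S5} — drop them.
P0 = {S1} | {S2,S3,S4,S6,S7,S8}.
Refine {S2,S3,S4,S6,S7,S8} on symbol 1: members go to different blocks, giving {S2,S3,S6,S7,S8} and {S4}.
Refine {S2,S3,S6,S7,S8} on symbol 1: members go to different blocks, giving {S2,S3,S6} and {S7,S8}.
Refine {S2,S3,S6} on symbol 0: members go to different blocks, giving {S2,S6} and {S3}.
Stable partition: {S1} | {S2,S6} | {S4} | {S7,S8} | {S3} — 5 equivalence classes.
S7 and S8 lie in the same block of the stable partition, so they are equivalent — no string distinguishes them.

No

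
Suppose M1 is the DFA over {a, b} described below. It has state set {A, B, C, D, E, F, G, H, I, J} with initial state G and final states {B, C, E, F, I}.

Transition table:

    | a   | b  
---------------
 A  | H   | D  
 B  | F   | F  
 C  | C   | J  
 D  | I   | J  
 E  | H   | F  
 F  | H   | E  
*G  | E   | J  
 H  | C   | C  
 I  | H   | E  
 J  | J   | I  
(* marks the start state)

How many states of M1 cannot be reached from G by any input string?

3

Starting at G and following transitions, the reachable set is {C, E, F, G, H, I, J}. That leaves A, B, D unreachable — 3 in total.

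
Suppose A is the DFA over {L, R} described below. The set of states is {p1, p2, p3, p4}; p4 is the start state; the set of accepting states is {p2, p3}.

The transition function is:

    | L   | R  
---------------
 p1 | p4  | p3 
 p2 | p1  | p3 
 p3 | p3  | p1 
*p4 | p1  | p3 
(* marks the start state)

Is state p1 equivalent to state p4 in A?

Yes

First remove the unreachable states {p2}; 3 states remain.
Initial partition by acceptance: {p3} | {p1,p4}.
Stable partition: {p3} | {p1,p4} — 2 equivalence classes.
p1 and p4 lie in the same block of the stable partition, so they are equivalent — no string distinguishes them.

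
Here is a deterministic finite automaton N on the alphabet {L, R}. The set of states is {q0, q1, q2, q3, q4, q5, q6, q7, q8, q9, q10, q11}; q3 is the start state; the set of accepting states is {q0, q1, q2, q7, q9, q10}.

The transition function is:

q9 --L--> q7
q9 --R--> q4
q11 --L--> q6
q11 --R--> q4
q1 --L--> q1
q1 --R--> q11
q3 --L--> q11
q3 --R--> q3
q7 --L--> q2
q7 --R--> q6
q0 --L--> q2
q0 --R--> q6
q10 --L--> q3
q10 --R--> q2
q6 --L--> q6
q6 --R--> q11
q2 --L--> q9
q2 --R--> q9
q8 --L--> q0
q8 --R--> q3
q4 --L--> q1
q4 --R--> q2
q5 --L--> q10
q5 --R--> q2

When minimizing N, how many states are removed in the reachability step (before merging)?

4

Starting at q3 and following transitions, the reachable set is {q1, q2, q3, q4, q6, q7, q9, q11}. That leaves q0, q5, q8, q10 unreachable — 4 in total.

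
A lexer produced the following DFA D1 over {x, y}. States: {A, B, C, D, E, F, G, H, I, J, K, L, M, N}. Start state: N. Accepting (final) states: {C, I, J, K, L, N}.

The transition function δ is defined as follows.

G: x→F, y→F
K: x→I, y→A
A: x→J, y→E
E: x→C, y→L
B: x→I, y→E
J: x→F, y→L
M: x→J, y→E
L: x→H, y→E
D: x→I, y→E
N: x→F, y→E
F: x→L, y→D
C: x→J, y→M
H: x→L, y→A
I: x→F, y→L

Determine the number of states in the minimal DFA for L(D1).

6

First remove the unreachable states {B,G,K}; 11 states remain.
P0 = {C,I,J,L,N} | {A,D,E,F,H,M}.
Refine {C,I,J,L,N} on symbol x: members go to different blocks, giving {I,J,L,N} and {C}.
Refine {I,J,L,N} on symbol y: members go to different blocks, giving {I,J} and {L,N}.
Refine {A,D,E,F,H,M} on symbol x: members go to different blocks, giving {A,D,M} and {F,H} and {E}.
No further refinement is possible. Final partition (6 blocks): {I,J} | {A,D,M} | {C} | {L,N} | {F,H} | {E}.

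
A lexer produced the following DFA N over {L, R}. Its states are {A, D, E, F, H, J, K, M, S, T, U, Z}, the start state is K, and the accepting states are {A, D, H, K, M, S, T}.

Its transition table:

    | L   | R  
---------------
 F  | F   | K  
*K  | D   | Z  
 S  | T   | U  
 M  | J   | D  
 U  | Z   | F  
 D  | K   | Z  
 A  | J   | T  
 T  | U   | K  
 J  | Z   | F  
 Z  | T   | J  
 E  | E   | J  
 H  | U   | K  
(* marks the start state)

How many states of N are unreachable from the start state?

5

No path from K leads to A, E, H, M, S; the other 7 states are all reachable.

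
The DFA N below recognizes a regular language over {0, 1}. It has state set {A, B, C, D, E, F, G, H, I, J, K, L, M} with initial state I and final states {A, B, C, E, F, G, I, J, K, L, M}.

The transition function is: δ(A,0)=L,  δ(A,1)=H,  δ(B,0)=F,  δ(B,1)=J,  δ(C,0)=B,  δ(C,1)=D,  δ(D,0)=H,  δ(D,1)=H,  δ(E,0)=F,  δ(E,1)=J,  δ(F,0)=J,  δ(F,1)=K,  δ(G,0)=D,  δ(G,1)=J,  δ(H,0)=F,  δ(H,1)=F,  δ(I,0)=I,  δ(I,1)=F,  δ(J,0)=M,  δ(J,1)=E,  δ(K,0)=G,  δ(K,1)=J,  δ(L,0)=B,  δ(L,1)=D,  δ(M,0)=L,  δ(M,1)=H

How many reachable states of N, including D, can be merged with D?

1

First remove the unreachable states {A,C}; 11 states remain.
Initial partition by acceptance: {B,E,F,G,I,J,K,L,M} | {D,H}.
Split {B,E,F,G,I,J,K,L,M} by δ(·,0) → {B,E,F,I,J,K,L,M} and {G}.
Split {B,E,F,I,J,K,L,M} by δ(·,0) → {B,E,F,I,J,L,M} and {K}.
On input 1, block {B,E,F,I,J,L,M} splits into {B,E,I,J} and {L,M} and {F}.
On input 0, block {B,E,I,J} splits into {B,E} and {I} and {J}.
Split {D,H} by δ(·,0) → {D} and {H}.
Refine {L,M} on symbol 0: members go to different blocks, giving {L} and {M}.
The partition is now stable with 10 blocks: {B,E} | {D} | {G} | {K} | {L} | {F} | {I} | {J} | {H} | {M}.
State D belongs to the block {D}, which has 1 states.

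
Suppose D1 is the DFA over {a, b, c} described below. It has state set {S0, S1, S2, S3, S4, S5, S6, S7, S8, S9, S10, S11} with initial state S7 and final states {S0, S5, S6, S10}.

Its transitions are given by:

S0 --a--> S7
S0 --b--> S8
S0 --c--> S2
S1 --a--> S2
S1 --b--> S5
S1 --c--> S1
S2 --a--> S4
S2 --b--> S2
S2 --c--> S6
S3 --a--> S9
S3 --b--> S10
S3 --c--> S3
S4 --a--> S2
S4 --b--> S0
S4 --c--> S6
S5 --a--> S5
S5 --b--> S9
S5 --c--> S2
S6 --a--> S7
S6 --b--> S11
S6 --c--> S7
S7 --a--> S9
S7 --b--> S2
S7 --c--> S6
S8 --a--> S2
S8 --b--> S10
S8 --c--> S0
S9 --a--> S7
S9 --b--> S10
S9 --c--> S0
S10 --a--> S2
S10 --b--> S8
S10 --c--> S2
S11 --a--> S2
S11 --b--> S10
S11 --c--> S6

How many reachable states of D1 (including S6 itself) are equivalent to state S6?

3

States {S1,S3,S5} cannot be reached from the start state, so discard them.
Initial partition by acceptance: {S0,S6,S10} | {S2,S4,S7,S8,S9,S11}.
On input b, block {S2,S4,S7,S8,S9,S11} splits into {S4,S8,S9,S11} and {S2,S7}.
The partition is now stable with 3 blocks: {S0,S6,S10} | {S4,S8,S9,S11} | {S2,S7}.
State S6 belongs to the block {S0,S6,S10}, which has 3 states.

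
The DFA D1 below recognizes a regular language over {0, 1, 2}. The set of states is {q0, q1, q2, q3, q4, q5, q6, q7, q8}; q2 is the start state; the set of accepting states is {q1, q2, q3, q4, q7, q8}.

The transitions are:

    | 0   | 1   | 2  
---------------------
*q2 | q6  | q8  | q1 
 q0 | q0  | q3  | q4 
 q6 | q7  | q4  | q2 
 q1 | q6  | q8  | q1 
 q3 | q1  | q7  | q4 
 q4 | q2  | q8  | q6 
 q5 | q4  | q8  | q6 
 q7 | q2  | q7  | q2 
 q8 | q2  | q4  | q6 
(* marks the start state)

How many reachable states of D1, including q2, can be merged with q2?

2

First remove the unreachable states {q0,q3,q5}; 6 states remain.
Initial partition by acceptance: {q1,q2,q4,q7,q8} | {q6}.
Split {q1,q2,q4,q7,q8} by δ(·,0) → {q4,q7,q8} and {q1,q2}.
On input 2, block {q4,q7,q8} splits into {q4,q8} and {q7}.
The partition is now stable with 4 blocks: {q4,q8} | {q6} | {q1,q2} | {q7}.
State q2 belongs to the block {q1,q2}, which has 2 states.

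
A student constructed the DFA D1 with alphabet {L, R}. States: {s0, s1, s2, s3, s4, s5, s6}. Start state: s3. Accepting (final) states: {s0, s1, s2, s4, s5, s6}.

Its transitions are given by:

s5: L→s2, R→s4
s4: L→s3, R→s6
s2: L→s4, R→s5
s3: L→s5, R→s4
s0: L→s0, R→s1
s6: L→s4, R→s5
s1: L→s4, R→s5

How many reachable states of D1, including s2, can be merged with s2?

2

First remove the unreachable states {s0,s1}; 5 states remain.
Initial partition by acceptance: {s2,s4,s5,s6} | {s3}.
On input L, block {s2,s4,s5,s6} splits into {s2,s5,s6} and {s4}.
Split {s2,s5,s6} by δ(·,L) → {s2,s6} and {s5}.
The partition is now stable with 4 blocks: {s2,s6} | {s3} | {s4} | {s5}.
State s2 belongs to the block {s2,s6}, which has 2 states.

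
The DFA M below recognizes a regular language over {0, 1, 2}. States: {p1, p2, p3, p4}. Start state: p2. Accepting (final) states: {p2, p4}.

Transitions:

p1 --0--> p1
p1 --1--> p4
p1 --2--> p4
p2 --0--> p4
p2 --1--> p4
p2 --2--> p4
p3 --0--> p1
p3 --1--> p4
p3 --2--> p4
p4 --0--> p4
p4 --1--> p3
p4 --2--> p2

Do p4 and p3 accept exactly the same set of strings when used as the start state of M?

P0 = {p2,p4} | {p1,p3}.
Refine {p2,p4} on symbol 1: members go to different blocks, giving {p2} and {p4}.
Stable partition: {p2} | {p1,p3} | {p4} — 3 equivalence classes.
p4 and p3 end up in different blocks, so they are distinguishable. For instance, the string 'ε' is accepted from only p4.

No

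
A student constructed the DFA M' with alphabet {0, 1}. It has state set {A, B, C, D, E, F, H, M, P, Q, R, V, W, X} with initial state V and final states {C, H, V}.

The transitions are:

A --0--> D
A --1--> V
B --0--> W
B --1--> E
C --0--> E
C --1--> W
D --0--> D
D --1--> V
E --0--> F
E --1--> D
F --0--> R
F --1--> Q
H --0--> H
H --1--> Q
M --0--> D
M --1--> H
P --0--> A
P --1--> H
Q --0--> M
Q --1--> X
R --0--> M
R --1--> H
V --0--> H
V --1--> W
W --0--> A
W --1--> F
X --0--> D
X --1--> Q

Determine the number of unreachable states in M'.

4

Starting at V and following transitions, the reachable set is {A, D, F, H, M, Q, R, V, W, X}. That leaves B, C, E, P unreachable — 4 in total.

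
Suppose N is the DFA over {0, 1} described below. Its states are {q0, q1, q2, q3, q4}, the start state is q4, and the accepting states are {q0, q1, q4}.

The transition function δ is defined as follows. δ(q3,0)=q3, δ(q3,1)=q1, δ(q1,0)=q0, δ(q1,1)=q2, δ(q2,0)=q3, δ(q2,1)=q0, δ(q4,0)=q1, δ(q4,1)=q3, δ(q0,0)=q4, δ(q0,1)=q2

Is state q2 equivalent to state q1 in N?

Every state is reachable, so we keep all 5.
Start with accepting vs non-accepting: {q0,q1,q4} | {q2,q3}.
Stable partition: {q0,q1,q4} | {q2,q3} — 2 equivalence classes.
q2 and q1 end up in different blocks, so they are distinguishable. For instance, the string 'ε' is accepted from only q1.

No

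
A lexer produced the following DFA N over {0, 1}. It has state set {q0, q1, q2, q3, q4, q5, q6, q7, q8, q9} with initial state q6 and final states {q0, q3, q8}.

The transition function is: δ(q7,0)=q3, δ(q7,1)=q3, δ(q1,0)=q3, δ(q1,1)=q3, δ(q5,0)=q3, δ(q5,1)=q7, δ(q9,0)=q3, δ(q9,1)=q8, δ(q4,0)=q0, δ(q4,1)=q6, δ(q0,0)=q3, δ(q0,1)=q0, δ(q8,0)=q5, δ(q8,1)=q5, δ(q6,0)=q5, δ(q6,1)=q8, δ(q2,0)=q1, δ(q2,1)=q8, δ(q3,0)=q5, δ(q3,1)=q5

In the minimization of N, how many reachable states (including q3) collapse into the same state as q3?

2

First remove the unreachable states {q0,q1,q2,q4,q9}; 5 states remain.
P0 = {q3,q8} | {q5,q6,q7}.
On input 0, block {q5,q6,q7} splits into {q5,q7} and {q6}.
Split {q5,q7} by δ(·,1) → {q5} and {q7}.
The partition is now stable with 4 blocks: {q3,q8} | {q5} | {q6} | {q7}.
State q3 belongs to the block {q3,q8}, which has 2 states.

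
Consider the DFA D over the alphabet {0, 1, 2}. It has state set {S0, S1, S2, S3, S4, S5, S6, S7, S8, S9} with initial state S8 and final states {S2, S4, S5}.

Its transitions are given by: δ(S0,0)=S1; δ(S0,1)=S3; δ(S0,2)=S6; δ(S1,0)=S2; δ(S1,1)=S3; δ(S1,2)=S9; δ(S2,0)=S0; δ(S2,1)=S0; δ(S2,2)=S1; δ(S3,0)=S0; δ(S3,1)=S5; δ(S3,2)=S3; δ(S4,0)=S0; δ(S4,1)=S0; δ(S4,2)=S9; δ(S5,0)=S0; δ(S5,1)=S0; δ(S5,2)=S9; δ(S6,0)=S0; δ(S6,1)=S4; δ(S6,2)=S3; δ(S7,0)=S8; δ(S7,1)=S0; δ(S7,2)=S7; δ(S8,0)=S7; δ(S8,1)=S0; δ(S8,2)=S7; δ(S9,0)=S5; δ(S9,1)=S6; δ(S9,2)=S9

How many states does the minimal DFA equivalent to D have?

5

All states are reachable from the start state.
P0 = {S2,S4,S5} | {S0,S1,S3,S6,S7,S8,S9}.
Refine {S0,S1,S3,S6,S7,S8,S9} on symbol 0: members go to different blocks, giving {S0,S3,S6,S7,S8} and {S1,S9}.
Split {S0,S3,S6,S7,S8} by δ(·,0) → {S3,S6,S7,S8} and {S0}.
Split {S3,S6,S7,S8} by δ(·,0) → {S3,S6} and {S7,S8}.
Stable partition: {S2,S4,S5} | {S3,S6} | {S1,S9} | {S0} | {S7,S8} — 5 equivalence classes.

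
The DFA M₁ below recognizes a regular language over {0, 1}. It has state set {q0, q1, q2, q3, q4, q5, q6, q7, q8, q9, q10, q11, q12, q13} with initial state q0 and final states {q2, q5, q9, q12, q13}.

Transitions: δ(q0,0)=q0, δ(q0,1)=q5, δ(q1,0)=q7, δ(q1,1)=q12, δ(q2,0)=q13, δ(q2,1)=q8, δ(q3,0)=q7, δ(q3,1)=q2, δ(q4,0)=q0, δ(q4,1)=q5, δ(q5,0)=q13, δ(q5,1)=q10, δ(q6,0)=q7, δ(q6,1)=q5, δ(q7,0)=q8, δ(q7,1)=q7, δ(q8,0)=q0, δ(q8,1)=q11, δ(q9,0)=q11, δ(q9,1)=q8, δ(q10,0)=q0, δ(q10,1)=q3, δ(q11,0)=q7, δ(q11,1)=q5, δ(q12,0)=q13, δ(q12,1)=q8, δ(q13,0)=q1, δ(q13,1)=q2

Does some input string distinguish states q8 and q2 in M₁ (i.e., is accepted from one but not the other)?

Reachable states from the start: {q0,q1,q2,q3,q5,q7,q8,q10,q11,q12,q13}. Unreachable: {q4,q6,q9} — drop them.
P0 = {q2,q5,q12,q13} | {q0,q1,q3,q7,q8,q10,q11}.
On input 0, block {q2,q5,q12,q13} splits into {q2,q5,q12} and {q13}.
On input 1, block {q0,q1,q3,q7,q8,q10,q11} splits into {q0,q1,q3,q11} and {q7,q8,q10}.
Refine {q0,q1,q3,q11} on symbol 0: members go to different blocks, giving {q1,q3,q11} and {q0}.
On input 0, block {q7,q8,q10} splits into {q8,q10} and {q7}.
Stable partition: {q2,q5,q12} | {q1,q3,q11} | {q13} | {q8,q10} | {q0} | {q7} — 6 equivalence classes.
q8 and q2 end up in different blocks, so they are distinguishable. For instance, the string 'ε' is accepted from only q2.

Yes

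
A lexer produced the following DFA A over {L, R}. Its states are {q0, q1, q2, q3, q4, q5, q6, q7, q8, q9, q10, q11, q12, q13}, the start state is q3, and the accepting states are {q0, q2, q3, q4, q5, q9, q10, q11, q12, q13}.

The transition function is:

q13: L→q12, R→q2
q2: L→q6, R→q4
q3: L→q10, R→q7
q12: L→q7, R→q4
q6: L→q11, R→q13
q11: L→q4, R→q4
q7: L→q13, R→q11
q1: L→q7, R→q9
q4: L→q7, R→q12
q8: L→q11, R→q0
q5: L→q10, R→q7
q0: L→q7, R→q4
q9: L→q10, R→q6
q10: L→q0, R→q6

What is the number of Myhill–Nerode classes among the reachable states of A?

First remove the unreachable states {q1,q5,q8,q9}; 10 states remain.
Initial partition by acceptance: {q0,q2,q3,q4,q10,q11,q12,q13} | {q6,q7}.
On input L, block {q0,q2,q3,q4,q10,q11,q12,q13} splits into {q0,q2,q4,q12} and {q3,q10,q11,q13}.
On input L, block {q3,q10,q11,q13} splits into {q10,q11,q13} and {q3}.
On input R, block {q10,q11,q13} splits into {q11,q13} and {q10}.
Stable partition: {q0,q2,q4,q12} | {q6,q7} | {q11,q13} | {q3} | {q10} — 5 equivalence classes.

5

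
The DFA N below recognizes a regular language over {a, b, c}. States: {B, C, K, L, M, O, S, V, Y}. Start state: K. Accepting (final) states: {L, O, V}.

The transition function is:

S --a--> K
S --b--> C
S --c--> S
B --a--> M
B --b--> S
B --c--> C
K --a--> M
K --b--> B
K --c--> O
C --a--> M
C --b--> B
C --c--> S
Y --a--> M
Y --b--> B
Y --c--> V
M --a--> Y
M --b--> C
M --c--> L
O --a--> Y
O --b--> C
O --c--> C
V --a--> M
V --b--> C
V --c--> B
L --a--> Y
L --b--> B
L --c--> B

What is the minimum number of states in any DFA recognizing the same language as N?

3

Every state is reachable, so we keep all 9.
Start with accepting vs non-accepting: {L,O,V} | {B,C,K,M,S,Y}.
Refine {B,C,K,M,S,Y} on symbol c: members go to different blocks, giving {K,M,Y} and {B,C,S}.
Stable partition: {L,O,V} | {K,M,Y} | {B,C,S} — 3 equivalence classes.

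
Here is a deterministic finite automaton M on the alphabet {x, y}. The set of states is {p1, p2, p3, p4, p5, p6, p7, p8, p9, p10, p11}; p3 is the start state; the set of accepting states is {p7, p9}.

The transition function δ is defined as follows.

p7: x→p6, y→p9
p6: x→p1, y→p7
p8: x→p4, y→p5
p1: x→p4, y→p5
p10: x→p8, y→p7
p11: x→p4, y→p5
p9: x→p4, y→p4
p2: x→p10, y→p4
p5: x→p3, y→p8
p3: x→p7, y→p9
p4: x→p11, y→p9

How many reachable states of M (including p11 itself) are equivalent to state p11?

3

Reachable states from the start: {p1,p3,p4,p5,p6,p7,p8,p9,p11}. Unreachable: {p2,p10} — drop them.
P0 = {p7,p9} | {p1,p3,p4,p5,p6,p8,p11}.
On input y, block {p7,p9} splits into {p7} and {p9}.
Refine {p1,p3,p4,p5,p6,p8,p11} on symbol x: members go to different blocks, giving {p1,p4,p5,p6,p8,p11} and {p3}.
Split {p1,p4,p5,p6,p8,p11} by δ(·,x) → {p1,p4,p6,p8,p11} and {p5}.
Refine {p1,p4,p6,p8,p11} on symbol y: members go to different blocks, giving {p1,p8,p11} and {p4} and {p6}.
The partition is now stable with 7 blocks: {p7} | {p1,p8,p11} | {p9} | {p3} | {p5} | {p4} | {p6}.
The equivalence class containing p11 is {p1,p8,p11}, of size 3.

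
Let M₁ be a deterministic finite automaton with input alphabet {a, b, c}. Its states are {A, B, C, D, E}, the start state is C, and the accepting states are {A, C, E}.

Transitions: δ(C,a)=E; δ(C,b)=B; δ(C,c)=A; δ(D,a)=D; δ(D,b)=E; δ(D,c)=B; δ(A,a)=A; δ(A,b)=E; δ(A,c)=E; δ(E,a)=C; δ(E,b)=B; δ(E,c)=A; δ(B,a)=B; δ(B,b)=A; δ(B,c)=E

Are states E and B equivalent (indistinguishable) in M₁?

No

States {D} cannot be reached from the start state, so discard them.
P0 = {A,C,E} | {B}.
Split {A,C,E} by δ(·,b) → {C,E} and {A}.
Stable partition: {C,E} | {B} | {A} — 3 equivalence classes.
E and B end up in different blocks, so they are distinguishable. For instance, the string 'ε' is accepted from only E.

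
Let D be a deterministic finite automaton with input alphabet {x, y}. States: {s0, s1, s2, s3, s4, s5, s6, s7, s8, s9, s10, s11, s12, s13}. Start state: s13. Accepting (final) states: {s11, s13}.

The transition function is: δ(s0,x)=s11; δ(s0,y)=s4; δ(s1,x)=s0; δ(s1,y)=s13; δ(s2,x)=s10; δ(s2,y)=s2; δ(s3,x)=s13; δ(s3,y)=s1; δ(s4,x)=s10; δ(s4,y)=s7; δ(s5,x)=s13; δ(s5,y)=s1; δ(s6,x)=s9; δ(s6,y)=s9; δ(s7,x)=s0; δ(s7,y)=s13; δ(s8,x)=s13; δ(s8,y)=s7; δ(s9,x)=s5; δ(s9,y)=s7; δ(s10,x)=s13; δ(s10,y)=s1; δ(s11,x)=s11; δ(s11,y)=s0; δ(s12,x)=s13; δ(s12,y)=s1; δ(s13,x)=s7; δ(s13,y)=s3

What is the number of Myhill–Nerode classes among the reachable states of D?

First remove the unreachable states {s2,s5,s6,s8,s9,s12}; 8 states remain.
Initial partition by acceptance: {s11,s13} | {s0,s1,s3,s4,s7,s10}.
On input x, block {s11,s13} splits into {s11} and {s13}.
Split {s0,s1,s3,s4,s7,s10} by δ(·,x) → {s1,s4,s7} and {s3,s10} and {s0}.
On input x, block {s1,s4,s7} splits into {s1,s7} and {s4}.
No further refinement is possible. Final partition (6 blocks): {s11} | {s1,s7} | {s13} | {s3,s10} | {s0} | {s4}.

6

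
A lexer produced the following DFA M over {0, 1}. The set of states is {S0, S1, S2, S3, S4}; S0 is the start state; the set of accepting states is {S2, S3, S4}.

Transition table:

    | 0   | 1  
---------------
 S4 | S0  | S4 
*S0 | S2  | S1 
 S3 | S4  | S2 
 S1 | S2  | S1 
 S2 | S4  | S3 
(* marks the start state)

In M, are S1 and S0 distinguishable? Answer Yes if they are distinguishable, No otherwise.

All states are reachable from the start state.
Initial partition by acceptance: {S2,S3,S4} | {S0,S1}.
On input 0, block {S2,S3,S4} splits into {S2,S3} and {S4}.
No further refinement is possible. Final partition (3 blocks): {S2,S3} | {S0,S1} | {S4}.
S1 and S0 lie in the same block of the stable partition, so they are equivalent — no string distinguishes them.

No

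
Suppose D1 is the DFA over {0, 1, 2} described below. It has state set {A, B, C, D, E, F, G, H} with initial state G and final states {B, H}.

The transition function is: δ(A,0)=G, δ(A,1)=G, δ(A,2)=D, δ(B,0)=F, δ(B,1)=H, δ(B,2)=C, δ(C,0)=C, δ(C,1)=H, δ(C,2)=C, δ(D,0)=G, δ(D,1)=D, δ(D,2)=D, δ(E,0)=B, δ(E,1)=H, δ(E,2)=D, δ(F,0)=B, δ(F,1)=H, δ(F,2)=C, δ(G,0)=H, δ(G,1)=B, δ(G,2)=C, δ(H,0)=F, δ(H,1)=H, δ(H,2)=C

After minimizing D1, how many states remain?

3

Reachable states from the start: {B,C,F,G,H}. Unreachable: {A,D,E} — drop them.
Initial partition by acceptance: {B,H} | {C,F,G}.
On input 0, block {C,F,G} splits into {F,G} and {C}.
The partition is now stable with 3 blocks: {B,H} | {F,G} | {C}.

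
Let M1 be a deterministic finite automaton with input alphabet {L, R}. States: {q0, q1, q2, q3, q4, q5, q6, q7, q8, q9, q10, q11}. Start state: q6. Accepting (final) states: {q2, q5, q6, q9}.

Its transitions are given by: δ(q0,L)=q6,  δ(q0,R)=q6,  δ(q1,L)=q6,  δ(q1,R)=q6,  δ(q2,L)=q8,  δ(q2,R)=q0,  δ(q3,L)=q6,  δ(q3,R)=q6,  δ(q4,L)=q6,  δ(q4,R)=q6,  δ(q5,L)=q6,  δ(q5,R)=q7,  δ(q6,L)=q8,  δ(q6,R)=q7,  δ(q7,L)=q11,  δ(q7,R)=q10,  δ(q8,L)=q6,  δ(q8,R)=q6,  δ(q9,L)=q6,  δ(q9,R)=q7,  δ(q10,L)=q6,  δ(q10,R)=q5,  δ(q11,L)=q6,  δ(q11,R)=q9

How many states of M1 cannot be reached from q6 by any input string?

No path from q6 leads to q0, q1, q2, q3, q4; the other 7 states are all reachable.

5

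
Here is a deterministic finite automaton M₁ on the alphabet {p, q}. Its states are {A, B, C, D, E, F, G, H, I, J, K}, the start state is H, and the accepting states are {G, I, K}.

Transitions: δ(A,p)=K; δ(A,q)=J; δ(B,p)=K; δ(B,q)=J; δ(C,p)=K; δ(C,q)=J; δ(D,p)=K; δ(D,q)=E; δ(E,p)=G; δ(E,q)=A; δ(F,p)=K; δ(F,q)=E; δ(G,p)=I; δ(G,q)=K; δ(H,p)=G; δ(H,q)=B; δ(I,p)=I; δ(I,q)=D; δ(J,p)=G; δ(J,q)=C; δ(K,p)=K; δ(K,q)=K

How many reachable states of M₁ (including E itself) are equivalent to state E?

States {F} cannot be reached from the start state, so discard them.
Start with accepting vs non-accepting: {G,I,K} | {A,B,C,D,E,H,J}.
Refine {G,I,K} on symbol q: members go to different blocks, giving {G,K} and {I}.
Split {G,K} by δ(·,p) → {G} and {K}.
Split {A,B,C,D,E,H,J} by δ(·,p) → {A,B,C,D} and {E,H,J}.
No further refinement is possible. Final partition (5 blocks): {G} | {A,B,C,D} | {I} | {K} | {E,H,J}.
The equivalence class containing E is {E,H,J}, of size 3.

3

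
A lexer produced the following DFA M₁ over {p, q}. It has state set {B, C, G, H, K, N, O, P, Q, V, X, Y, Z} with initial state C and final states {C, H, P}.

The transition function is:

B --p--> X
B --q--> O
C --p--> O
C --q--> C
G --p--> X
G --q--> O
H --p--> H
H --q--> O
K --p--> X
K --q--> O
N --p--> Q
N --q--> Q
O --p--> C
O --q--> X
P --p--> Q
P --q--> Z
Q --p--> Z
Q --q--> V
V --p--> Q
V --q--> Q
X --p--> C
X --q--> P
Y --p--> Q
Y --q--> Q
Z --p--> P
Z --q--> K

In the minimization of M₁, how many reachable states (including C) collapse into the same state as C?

1

Reachable states from the start: {C,K,O,P,Q,V,X,Z}. Unreachable: {B,G,H,N,Y} — drop them.
Start with accepting vs non-accepting: {C,P} | {K,O,Q,V,X,Z}.
Split {C,P} by δ(·,q) → {C} and {P}.
Split {K,O,Q,V,X,Z} by δ(·,p) → {K,Q,V} and {O,X} and {Z}.
Refine {K,Q,V} on symbol p: members go to different blocks, giving {V} and {Q} and {K}.
Refine {O,X} on symbol q: members go to different blocks, giving {O} and {X}.
Stable partition: {C} | {V} | {P} | {O} | {Z} | {Q} | {K} | {X} — 8 equivalence classes.
State C belongs to the block {C}, which has 1 states.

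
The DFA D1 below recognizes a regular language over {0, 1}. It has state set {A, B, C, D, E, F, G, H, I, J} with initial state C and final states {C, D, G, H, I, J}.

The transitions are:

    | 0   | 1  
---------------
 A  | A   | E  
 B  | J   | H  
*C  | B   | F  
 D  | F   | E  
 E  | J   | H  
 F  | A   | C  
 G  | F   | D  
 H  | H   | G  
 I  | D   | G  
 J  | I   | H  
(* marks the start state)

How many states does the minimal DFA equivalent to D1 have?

9

Every state is reachable, so we keep all 10.
Start with accepting vs non-accepting: {C,D,G,H,I,J} | {A,B,E,F}.
Refine {C,D,G,H,I,J} on symbol 0: members go to different blocks, giving {C,D,G} and {H,I,J}.
Refine {C,D,G} on symbol 1: members go to different blocks, giving {C,D} and {G}.
Split {A,B,E,F} by δ(·,0) → {A,F} and {B,E}.
Split {C,D} by δ(·,0) → {C} and {D}.
Refine {A,F} on symbol 1: members go to different blocks, giving {A} and {F}.
Refine {H,I,J} on symbol 0: members go to different blocks, giving {H,J} and {I}.
On input 0, block {H,J} splits into {H} and {J}.
Stable partition: {C} | {A} | {H} | {G} | {B,E} | {D} | {F} | {I} | {J} — 9 equivalence classes.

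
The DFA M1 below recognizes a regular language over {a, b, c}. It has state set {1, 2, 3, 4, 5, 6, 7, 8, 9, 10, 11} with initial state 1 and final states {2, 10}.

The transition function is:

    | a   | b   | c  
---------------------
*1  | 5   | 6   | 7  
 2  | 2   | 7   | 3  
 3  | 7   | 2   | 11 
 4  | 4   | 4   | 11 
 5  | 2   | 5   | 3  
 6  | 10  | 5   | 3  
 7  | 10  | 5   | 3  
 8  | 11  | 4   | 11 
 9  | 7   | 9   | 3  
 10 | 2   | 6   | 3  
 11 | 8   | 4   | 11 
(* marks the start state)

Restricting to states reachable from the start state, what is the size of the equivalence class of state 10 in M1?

2

First remove the unreachable states {9}; 10 states remain.
Start with accepting vs non-accepting: {2,10} | {1,3,4,5,6,7,8,11}.
Split {1,3,4,5,6,7,8,11} by δ(·,a) → {1,3,4,8,11} and {5,6,7}.
On input a, block {1,3,4,8,11} splits into {4,8,11} and {1,3}.
Refine {1,3} on symbol b: members go to different blocks, giving {1} and {3}.
Stable partition: {2,10} | {4,8,11} | {5,6,7} | {1} | {3} — 5 equivalence classes.
The equivalence class containing 10 is {2,10}, of size 2.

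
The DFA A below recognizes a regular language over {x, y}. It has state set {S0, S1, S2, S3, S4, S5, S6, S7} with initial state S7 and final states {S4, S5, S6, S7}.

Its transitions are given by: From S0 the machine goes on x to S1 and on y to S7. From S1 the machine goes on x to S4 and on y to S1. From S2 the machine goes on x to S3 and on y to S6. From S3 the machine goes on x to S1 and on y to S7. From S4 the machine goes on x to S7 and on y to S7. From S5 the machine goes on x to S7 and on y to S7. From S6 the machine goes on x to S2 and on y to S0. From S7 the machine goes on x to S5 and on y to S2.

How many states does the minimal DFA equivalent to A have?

6

Every state is reachable, so we keep all 8.
Start with accepting vs non-accepting: {S4,S5,S6,S7} | {S0,S1,S2,S3}.
Refine {S4,S5,S6,S7} on symbol x: members go to different blocks, giving {S4,S5,S7} and {S6}.
Refine {S4,S5,S7} on symbol y: members go to different blocks, giving {S4,S5} and {S7}.
Split {S0,S1,S2,S3} by δ(·,x) → {S0,S2,S3} and {S1}.
Refine {S0,S2,S3} on symbol x: members go to different blocks, giving {S0,S3} and {S2}.
The partition is now stable with 6 blocks: {S4,S5} | {S0,S3} | {S6} | {S7} | {S1} | {S2}.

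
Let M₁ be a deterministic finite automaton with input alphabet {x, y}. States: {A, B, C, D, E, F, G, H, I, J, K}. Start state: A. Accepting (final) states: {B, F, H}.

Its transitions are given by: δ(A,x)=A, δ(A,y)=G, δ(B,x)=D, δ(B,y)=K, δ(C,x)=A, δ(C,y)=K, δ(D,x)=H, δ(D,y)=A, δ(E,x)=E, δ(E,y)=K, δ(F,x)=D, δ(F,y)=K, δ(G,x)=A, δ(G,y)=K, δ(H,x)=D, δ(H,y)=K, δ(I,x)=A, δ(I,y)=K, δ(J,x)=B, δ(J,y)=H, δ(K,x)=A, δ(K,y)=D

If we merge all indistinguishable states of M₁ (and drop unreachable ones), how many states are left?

5

First remove the unreachable states {B,C,E,F,I,J}; 5 states remain.
Initial partition by acceptance: {H} | {A,D,G,K}.
Refine {A,D,G,K} on symbol x: members go to different blocks, giving {A,G,K} and {D}.
Refine {A,G,K} on symbol y: members go to different blocks, giving {A,G} and {K}.
Split {A,G} by δ(·,y) → {A} and {G}.
The partition is now stable with 5 blocks: {H} | {A} | {D} | {K} | {G}.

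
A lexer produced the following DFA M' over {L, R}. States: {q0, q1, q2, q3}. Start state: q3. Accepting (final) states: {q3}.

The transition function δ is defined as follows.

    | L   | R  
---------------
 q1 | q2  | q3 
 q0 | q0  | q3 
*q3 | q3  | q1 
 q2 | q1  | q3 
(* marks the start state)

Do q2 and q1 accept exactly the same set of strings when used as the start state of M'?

Yes

First remove the unreachable states {q0}; 3 states remain.
P0 = {q3} | {q1,q2}.
The partition is now stable with 2 blocks: {q3} | {q1,q2}.
q2 and q1 lie in the same block of the stable partition, so they are equivalent — no string distinguishes them.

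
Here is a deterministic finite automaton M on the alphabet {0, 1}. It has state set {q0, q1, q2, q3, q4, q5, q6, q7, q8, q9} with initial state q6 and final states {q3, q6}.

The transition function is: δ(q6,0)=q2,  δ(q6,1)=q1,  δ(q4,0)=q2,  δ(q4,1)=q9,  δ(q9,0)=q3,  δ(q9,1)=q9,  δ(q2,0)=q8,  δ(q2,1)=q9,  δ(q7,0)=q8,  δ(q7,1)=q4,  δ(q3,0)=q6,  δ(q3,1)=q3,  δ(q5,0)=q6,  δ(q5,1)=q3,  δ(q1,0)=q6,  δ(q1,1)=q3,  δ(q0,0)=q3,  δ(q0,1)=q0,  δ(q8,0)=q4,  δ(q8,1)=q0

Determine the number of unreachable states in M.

No path from q6 leads to q5, q7; the other 8 states are all reachable.

2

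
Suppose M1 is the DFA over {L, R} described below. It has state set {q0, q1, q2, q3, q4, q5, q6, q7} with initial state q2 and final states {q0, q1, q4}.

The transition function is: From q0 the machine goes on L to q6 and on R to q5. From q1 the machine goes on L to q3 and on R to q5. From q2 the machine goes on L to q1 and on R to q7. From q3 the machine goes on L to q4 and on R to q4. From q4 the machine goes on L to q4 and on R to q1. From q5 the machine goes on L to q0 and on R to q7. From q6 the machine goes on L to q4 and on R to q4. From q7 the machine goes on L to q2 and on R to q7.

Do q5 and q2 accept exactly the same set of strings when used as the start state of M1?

Initial partition by acceptance: {q0,q1,q4} | {q2,q3,q5,q6,q7}.
Split {q0,q1,q4} by δ(·,L) → {q0,q1} and {q4}.
On input L, block {q2,q3,q5,q6,q7} splits into {q2,q5} and {q3,q6} and {q7}.
No further refinement is possible. Final partition (5 blocks): {q0,q1} | {q2,q5} | {q4} | {q3,q6} | {q7}.
q5 and q2 lie in the same block of the stable partition, so they are equivalent — no string distinguishes them.

Yes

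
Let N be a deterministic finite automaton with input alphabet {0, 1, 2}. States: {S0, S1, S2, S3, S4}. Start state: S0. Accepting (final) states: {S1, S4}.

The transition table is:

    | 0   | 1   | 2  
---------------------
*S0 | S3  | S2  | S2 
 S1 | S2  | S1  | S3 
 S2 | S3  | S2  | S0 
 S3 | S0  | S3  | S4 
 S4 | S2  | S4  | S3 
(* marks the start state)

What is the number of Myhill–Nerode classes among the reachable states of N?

Reachable states from the start: {S0,S2,S3,S4}. Unreachable: {S1} — drop them.
Initial partition by acceptance: {S4} | {S0,S2,S3}.
Refine {S0,S2,S3} on symbol 2: members go to different blocks, giving {S0,S2} and {S3}.
Stable partition: {S4} | {S0,S2} | {S3} — 3 equivalence classes.

3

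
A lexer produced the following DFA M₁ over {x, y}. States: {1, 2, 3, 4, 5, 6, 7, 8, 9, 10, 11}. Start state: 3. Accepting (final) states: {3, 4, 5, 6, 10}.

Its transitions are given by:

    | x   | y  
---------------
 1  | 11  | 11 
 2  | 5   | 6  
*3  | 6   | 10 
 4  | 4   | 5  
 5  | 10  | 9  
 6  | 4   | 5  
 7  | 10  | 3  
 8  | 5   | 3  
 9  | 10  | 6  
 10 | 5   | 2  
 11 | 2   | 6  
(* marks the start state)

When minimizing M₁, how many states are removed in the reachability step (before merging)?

BFS from 3 reaches {2, 3, 4, 5, 6, 9, 10}; the 4 state(s) 1, 7, 8, 11 are never visited.

4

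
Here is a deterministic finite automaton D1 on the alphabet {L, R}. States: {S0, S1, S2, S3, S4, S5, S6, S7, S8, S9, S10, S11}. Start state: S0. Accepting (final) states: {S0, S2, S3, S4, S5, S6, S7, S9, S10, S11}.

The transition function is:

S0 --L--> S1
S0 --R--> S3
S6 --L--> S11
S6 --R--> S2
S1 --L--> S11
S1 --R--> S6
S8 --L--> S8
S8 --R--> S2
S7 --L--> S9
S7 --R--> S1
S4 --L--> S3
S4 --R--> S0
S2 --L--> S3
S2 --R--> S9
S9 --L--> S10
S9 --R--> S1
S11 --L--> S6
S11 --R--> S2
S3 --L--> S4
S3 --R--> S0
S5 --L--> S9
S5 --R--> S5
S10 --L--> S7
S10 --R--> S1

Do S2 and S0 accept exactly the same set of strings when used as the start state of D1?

Reachable states from the start: {S0,S1,S2,S3,S4,S6,S7,S9,S10,S11}. Unreachable: {S5,S8} — drop them.
Start with accepting vs non-accepting: {S0,S2,S3,S4,S6,S7,S9,S10,S11} | {S1}.
On input L, block {S0,S2,S3,S4,S6,S7,S9,S10,S11} splits into {S2,S3,S4,S6,S7,S9,S10,S11} and {S0}.
Split {S2,S3,S4,S6,S7,S9,S10,S11} by δ(·,R) → {S2,S6,S11} and {S7,S9,S10} and {S3,S4}.
Refine {S2,S6,S11} on symbol L: members go to different blocks, giving {S6,S11} and {S2}.
Stable partition: {S6,S11} | {S1} | {S0} | {S7,S9,S10} | {S3,S4} | {S2} — 6 equivalence classes.
S2 and S0 end up in different blocks, so they are distinguishable. For instance, the string 'L' is accepted from only S2.

No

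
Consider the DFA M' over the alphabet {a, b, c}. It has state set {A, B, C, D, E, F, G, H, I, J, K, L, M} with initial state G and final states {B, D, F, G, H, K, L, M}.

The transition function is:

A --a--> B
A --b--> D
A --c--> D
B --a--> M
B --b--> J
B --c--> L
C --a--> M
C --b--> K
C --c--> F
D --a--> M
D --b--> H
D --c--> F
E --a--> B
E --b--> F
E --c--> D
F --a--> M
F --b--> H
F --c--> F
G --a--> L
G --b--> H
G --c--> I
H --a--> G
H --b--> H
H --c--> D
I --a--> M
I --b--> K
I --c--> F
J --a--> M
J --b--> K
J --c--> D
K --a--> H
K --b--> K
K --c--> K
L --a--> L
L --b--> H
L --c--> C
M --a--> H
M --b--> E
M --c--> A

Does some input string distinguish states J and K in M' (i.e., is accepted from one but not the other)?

P0 = {B,D,F,G,H,K,L,M} | {A,C,E,I,J}.
On input b, block {B,D,F,G,H,K,L,M} splits into {D,F,G,H,K,L} and {B,M}.
Split {D,F,G,H,K,L} by δ(·,a) → {G,H,K,L} and {D,F}.
Refine {G,H,K,L} on symbol c: members go to different blocks, giving {G,L} and {H} and {K}.
Refine {A,C,E,I,J} on symbol b: members go to different blocks, giving {C,I,J} and {A,E}.
Split {B,M} by δ(·,a) → {B} and {M}.
Stable partition: {G,L} | {C,I,J} | {B} | {D,F} | {H} | {K} | {A,E} | {M} — 8 equivalence classes.
J and K end up in different blocks, so they are distinguishable. For instance, the string 'ε' is accepted from only K.

Yes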